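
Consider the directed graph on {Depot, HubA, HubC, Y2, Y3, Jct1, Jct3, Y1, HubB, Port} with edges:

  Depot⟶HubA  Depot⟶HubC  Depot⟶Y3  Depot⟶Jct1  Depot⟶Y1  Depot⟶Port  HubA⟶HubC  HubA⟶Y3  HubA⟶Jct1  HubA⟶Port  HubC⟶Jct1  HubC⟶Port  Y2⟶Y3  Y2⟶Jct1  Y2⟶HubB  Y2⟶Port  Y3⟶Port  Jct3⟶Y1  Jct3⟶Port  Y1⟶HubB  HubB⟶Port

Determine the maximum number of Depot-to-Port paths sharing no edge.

Assign every edge capacity 1; by Menger, the answer equals the max flow.
Path Depot→Port (+1); total 1.
Path Depot→HubA→Port (+1); total 2.
Path Depot→HubC→Port (+1); total 3.
Path Depot→Y3→Port (+1); total 4.
Path Depot→Y1→HubB→Port (+1); total 5.
No residual Depot→Port path; max flow = 5.
Certifying cut of size 5: {Depot→HubA, Depot→HubC, Depot→Port, Depot→Y1, Depot→Y3}.

5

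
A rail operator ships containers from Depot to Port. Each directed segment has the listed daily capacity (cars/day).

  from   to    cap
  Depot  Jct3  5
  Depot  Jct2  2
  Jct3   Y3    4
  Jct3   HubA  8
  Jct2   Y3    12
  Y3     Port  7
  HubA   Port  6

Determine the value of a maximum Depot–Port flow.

Augment Depot→Jct3→Y3→Port: bottleneck 4, flow now 4.
Augment Depot→Jct3→HubA→Port: bottleneck 1, flow now 5.
Augment Depot→Jct2→Y3→Port: bottleneck 2, flow now 7.
No augmenting path remains; maximum flow = 7.
In the residual graph, reachable from Depot: {Depot}.
Min-cut edges: Depot→Jct3 (5), Depot→Jct2 (2); capacity 5 + 2 = 7.
This cut is saturated, so no flow can exceed 7.

7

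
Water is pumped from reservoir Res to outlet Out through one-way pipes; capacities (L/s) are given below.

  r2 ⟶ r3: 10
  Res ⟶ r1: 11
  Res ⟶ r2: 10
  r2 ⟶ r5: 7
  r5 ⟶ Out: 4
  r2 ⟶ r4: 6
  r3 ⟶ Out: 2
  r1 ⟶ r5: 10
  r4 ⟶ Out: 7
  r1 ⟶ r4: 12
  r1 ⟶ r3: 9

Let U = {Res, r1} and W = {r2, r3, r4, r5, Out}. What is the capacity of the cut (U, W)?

Edges leaving {Res, r1}: Res→r2 (10), r1→r3 (9), r1→r4 (12), r1→r5 (10).
Cut capacity = 10 + 9 + 12 + 10 = 41.

41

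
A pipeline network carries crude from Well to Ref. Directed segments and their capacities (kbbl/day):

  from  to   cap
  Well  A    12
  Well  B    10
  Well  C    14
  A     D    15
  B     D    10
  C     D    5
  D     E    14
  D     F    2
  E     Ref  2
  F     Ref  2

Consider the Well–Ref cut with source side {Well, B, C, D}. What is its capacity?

Edges leaving {Well, B, C, D}: Well→A (12), D→E (14), D→F (2).
Cut capacity = 12 + 14 + 2 = 28.

28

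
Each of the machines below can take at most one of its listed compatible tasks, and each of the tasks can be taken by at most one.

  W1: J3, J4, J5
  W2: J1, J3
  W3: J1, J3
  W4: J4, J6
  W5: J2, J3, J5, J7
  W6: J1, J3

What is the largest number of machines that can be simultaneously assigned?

Unit-capacity flow: source→left, listed edges, right→sink; max matching = max flow.
Augmenting path W1→J3 (+1); matched 1.
Augmenting path W2→J1 (+1); matched 2.
Augmenting path W4→J4 (+1); matched 3.
Augmenting path W5→J2 (+1); matched 4.
Augmenting path W3→J3→W1→J5 (+1); matched 5.
No augmenting path remains; maximum matching = 5.
König certificate: {W1, W4, W5, J1, J3} is a vertex cover of size 5 (every listed pair touches it), so no matching can be larger.

5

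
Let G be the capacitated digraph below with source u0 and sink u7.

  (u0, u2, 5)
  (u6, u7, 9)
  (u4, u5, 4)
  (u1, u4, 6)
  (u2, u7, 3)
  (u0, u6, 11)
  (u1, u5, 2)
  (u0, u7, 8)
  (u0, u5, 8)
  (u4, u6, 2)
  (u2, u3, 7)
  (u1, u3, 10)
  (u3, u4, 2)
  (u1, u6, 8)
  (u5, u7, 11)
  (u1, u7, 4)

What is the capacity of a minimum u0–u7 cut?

Augment u0→u7: bottleneck 8, flow now 8.
Augment u0→u2→u7: bottleneck 3, flow now 11.
Augment u0→u5→u7: bottleneck 8, flow now 19.
Augment u0→u6→u7: bottleneck 9, flow now 28.
Augment u0→u2→u3→u4→u5→u7: bottleneck 2, flow now 30.
No augmenting path remains; maximum flow = 30.
By max-flow min-cut, the minimum cut capacity equals the max flow.
In the residual graph, reachable from u0: {u0, u6}.
Min-cut edges: u0→u2 (5), u0→u5 (8), u0→u7 (8), u6→u7 (9); capacity 5 + 8 + 8 + 9 = 30.

30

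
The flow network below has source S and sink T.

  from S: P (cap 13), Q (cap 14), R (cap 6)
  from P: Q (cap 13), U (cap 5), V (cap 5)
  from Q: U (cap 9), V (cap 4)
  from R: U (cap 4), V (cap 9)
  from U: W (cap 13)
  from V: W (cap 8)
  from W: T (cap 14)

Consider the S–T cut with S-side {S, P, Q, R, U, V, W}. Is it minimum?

Yes — it is a minimum cut (capacity 14).

Given cut capacity: 14 = 14.
Augment S→P→U→W→T: bottleneck 5, flow now 5.
Augment S→P→V→W→T: bottleneck 5, flow now 10.
Augment S→Q→U→W→T: bottleneck 4, flow now 14.
No augmenting path remains; maximum flow = 14.
Cut capacity 14 equals the max flow, so it is a minimum cut.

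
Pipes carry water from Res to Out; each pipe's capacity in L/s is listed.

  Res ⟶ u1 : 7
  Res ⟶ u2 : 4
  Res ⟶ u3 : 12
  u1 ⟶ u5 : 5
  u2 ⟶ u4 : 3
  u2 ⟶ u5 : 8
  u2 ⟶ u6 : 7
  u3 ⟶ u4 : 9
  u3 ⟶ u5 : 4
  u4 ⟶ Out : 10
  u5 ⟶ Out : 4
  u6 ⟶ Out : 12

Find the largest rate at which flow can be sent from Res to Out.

Augment Res→u1→u5→Out: bottleneck 4, flow now 4.
Augment Res→u2→u4→Out: bottleneck 3, flow now 7.
Augment Res→u2→u6→Out: bottleneck 1, flow now 8.
Augment Res→u3→u4→Out: bottleneck 7, flow now 15.
Augment Res→u3→u4→u2→u6→Out: bottleneck 2, flow now 17. (uses reverse residual edge)
No augmenting path remains; maximum flow = 17.
In the residual graph, reachable from Res: {Res, u1, u3, u5}.
Min-cut edges: Res→u2 (4), u3→u4 (9), u5→Out (4); capacity 4 + 9 + 4 = 17.
This cut is saturated, so no flow can exceed 17.

17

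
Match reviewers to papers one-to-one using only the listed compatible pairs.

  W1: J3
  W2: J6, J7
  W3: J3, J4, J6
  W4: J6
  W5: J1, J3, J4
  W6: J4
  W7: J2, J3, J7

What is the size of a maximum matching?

Unit-capacity flow: source→left, listed edges, right→sink; max matching = max flow.
Augmenting path W1→J3 (+1); matched 1.
Augmenting path W2→J6 (+1); matched 2.
Augmenting path W3→J4 (+1); matched 3.
Augmenting path W5→J1 (+1); matched 4.
Augmenting path W7→J2 (+1); matched 5.
Augmenting path W4→J6→W2→J7 (+1); matched 6.
No augmenting path remains; maximum matching = 6.
König certificate: {W2, W5, W7, J3, J4, J6} is a vertex cover of size 6 (every listed pair touches it), so no matching can be larger.

6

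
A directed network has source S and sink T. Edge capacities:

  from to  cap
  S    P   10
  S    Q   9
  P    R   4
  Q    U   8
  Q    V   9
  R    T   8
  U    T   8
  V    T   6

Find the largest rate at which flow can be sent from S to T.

Augment S→P→R→T: bottleneck 4, flow now 4.
Augment S→Q→U→T: bottleneck 8, flow now 12.
Augment S→Q→V→T: bottleneck 1, flow now 13.
No augmenting path remains; maximum flow = 13.
In the residual graph, reachable from S: {S, P}.
Min-cut edges: S→Q (9), P→R (4); capacity 9 + 4 = 13.
This cut is saturated, so no flow can exceed 13.

13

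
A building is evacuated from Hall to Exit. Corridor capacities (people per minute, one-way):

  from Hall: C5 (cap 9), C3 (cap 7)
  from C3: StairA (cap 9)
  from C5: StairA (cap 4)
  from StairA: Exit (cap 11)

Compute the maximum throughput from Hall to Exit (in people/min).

Augment Hall→C3→StairA→Exit: bottleneck 7, flow now 7.
Augment Hall→C5→StairA→Exit: bottleneck 4, flow now 11.
No augmenting path remains; maximum flow = 11.
In the residual graph, reachable from Hall: {Hall, C5}.
Min-cut edges: Hall→C3 (7), C5→StairA (4); capacity 7 + 4 = 11.
This cut is saturated, so no flow can exceed 11.

11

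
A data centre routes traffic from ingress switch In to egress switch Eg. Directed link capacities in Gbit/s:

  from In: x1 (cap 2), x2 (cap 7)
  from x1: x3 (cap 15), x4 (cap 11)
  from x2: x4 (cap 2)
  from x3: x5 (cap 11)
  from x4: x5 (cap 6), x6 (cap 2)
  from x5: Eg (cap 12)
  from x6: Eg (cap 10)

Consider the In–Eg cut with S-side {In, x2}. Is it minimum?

Yes — it is a minimum cut (capacity 4).

Given cut capacity: 2 + 2 = 4.
Augment In→x1→x3→x5→Eg: bottleneck 2, flow now 2.
Augment In→x2→x4→x5→Eg: bottleneck 2, flow now 4.
No augmenting path remains; maximum flow = 4.
Cut capacity 4 equals the max flow, so it is a minimum cut.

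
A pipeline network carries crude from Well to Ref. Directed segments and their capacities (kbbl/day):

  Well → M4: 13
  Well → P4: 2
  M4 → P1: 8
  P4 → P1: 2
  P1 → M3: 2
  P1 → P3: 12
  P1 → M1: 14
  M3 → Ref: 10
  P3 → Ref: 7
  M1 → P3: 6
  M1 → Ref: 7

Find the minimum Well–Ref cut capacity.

10

Augment Well→M4→P1→M3→Ref: bottleneck 2, flow now 2.
Augment Well→M4→P1→P3→Ref: bottleneck 6, flow now 8.
Augment Well→P4→P1→P3→Ref: bottleneck 1, flow now 9.
Augment Well→P4→P1→M1→Ref: bottleneck 1, flow now 10.
No augmenting path remains; maximum flow = 10.
By max-flow min-cut, the minimum cut capacity equals the max flow.
In the residual graph, reachable from Well: {Well, M4}.
Min-cut edges: Well→P4 (2), M4→P1 (8); capacity 2 + 8 = 10.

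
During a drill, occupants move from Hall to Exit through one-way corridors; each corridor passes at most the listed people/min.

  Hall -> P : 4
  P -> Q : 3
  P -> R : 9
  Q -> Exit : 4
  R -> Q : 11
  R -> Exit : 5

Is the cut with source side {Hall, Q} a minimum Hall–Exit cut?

Given cut capacity: 4 + 4 = 8.
Augment Hall→P→Q→Exit: bottleneck 3, flow now 3.
Augment Hall→P→R→Exit: bottleneck 1, flow now 4.
No augmenting path remains; maximum flow = 4.
In the residual graph, reachable from Hall: {Hall}.
Min-cut edges: Hall→P (4); capacity 4 = 4.
Cut capacity 8 exceeds the max flow 4, so it is not minimum.

No — its capacity is 8, but the minimum cut has capacity 4.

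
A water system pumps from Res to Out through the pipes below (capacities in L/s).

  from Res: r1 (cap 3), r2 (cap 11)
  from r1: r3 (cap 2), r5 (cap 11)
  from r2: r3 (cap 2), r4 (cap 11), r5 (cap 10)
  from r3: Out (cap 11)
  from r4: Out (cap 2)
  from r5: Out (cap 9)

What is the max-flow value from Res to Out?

14

Augment Res→r1→r3→Out: bottleneck 2, flow now 2.
Augment Res→r1→r5→Out: bottleneck 1, flow now 3.
Augment Res→r2→r3→Out: bottleneck 2, flow now 5.
Augment Res→r2→r4→Out: bottleneck 2, flow now 7.
Augment Res→r2→r5→Out: bottleneck 7, flow now 14.
No augmenting path remains; maximum flow = 14.
In the residual graph, reachable from Res: {Res}.
Min-cut edges: Res→r1 (3), Res→r2 (11); capacity 3 + 11 = 14.
This cut is saturated, so no flow can exceed 14.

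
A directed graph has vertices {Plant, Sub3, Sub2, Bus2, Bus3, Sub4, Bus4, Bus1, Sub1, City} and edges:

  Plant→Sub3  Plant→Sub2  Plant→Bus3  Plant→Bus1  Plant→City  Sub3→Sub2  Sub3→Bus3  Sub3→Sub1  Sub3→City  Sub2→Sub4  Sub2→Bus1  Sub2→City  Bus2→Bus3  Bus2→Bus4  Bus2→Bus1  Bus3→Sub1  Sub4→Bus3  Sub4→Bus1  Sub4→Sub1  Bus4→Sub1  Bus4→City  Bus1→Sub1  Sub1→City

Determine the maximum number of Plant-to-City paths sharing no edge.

4

Assign every edge capacity 1; by Menger, the answer equals the max flow.
Path Plant→City (+1); total 1.
Path Plant→Sub3→City (+1); total 2.
Path Plant→Sub2→City (+1); total 3.
Path Plant→Bus3→Sub1→City (+1); total 4.
No residual Plant→City path; max flow = 4.
Certifying cut of size 4: {Plant→City, Plant→Sub2, Plant→Sub3, Sub1→City}.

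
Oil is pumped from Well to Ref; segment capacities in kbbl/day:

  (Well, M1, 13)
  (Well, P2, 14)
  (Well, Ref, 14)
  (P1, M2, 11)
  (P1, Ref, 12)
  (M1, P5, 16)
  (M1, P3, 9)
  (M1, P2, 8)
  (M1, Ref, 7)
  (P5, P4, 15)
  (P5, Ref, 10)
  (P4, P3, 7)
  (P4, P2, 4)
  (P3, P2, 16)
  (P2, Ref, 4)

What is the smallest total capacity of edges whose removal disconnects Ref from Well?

Augment Well→Ref: bottleneck 14, flow now 14.
Augment Well→M1→Ref: bottleneck 7, flow now 21.
Augment Well→P2→Ref: bottleneck 4, flow now 25.
Augment Well→M1→P5→Ref: bottleneck 6, flow now 31.
No augmenting path remains; maximum flow = 31.
By max-flow min-cut, the minimum cut capacity equals the max flow.
In the residual graph, reachable from Well: {Well, P2}.
Min-cut edges: Well→M1 (13), Well→Ref (14), P2→Ref (4); capacity 13 + 14 + 4 = 31.

31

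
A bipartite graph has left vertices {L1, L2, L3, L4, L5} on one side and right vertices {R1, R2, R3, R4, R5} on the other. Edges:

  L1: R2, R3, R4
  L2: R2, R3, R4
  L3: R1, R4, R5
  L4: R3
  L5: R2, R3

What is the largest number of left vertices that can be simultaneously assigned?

4

Unit-capacity flow: source→left, listed edges, right→sink; max matching = max flow.
Augmenting path L1→R2 (+1); matched 1.
Augmenting path L2→R3 (+1); matched 2.
Augmenting path L3→R1 (+1); matched 3.
Augmenting path L4→R3→L2→R4 (+1); matched 4.
No augmenting path remains; maximum matching = 4.
König certificate: {L3, R2, R3, R4} is a vertex cover of size 4 (every listed pair touches it), so no matching can be larger.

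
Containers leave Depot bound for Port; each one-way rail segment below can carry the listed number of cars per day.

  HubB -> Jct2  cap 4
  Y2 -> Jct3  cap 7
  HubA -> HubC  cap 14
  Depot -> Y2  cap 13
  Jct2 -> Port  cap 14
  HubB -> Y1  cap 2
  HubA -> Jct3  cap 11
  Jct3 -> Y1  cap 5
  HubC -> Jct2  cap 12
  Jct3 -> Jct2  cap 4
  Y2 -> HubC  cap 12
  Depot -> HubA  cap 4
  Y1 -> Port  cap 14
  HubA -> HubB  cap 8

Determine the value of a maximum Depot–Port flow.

Augment Depot→Y2→HubC→Jct2→Port: bottleneck 12, flow now 12.
Augment Depot→Y2→Jct3→Y1→Port: bottleneck 1, flow now 13.
Augment Depot→HubA→HubB→Y1→Port: bottleneck 2, flow now 15.
Augment Depot→HubA→HubB→Jct2→Port: bottleneck 2, flow now 17.
No augmenting path remains; maximum flow = 17.
In the residual graph, reachable from Depot: {Depot}.
Min-cut edges: Depot→Y2 (13), Depot→HubA (4); capacity 13 + 4 = 17.
This cut is saturated, so no flow can exceed 17.

17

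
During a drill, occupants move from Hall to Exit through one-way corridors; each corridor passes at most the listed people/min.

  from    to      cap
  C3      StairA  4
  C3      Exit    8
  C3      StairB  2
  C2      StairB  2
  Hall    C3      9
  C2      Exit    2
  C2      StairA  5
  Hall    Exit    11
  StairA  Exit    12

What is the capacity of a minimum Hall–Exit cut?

20

Augment Hall→Exit: bottleneck 11, flow now 11.
Augment Hall→C3→Exit: bottleneck 8, flow now 19.
Augment Hall→C3→StairA→Exit: bottleneck 1, flow now 20.
No augmenting path remains; maximum flow = 20.
By max-flow min-cut, the minimum cut capacity equals the max flow.
In the residual graph, reachable from Hall: {Hall}.
Min-cut edges: Hall→C3 (9), Hall→Exit (11); capacity 9 + 11 = 20.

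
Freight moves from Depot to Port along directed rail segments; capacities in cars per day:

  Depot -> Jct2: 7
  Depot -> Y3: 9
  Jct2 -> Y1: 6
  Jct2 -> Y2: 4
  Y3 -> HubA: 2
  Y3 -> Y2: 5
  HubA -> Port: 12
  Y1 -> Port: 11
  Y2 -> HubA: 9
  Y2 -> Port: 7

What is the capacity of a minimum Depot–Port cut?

Augment Depot→Jct2→Y1→Port: bottleneck 6, flow now 6.
Augment Depot→Jct2→Y2→Port: bottleneck 1, flow now 7.
Augment Depot→Y3→HubA→Port: bottleneck 2, flow now 9.
Augment Depot→Y3→Y2→Port: bottleneck 5, flow now 14.
No augmenting path remains; maximum flow = 14.
By max-flow min-cut, the minimum cut capacity equals the max flow.
In the residual graph, reachable from Depot: {Depot, Y3}.
Min-cut edges: Depot→Jct2 (7), Y3→HubA (2), Y3→Y2 (5); capacity 7 + 2 + 5 = 14.

14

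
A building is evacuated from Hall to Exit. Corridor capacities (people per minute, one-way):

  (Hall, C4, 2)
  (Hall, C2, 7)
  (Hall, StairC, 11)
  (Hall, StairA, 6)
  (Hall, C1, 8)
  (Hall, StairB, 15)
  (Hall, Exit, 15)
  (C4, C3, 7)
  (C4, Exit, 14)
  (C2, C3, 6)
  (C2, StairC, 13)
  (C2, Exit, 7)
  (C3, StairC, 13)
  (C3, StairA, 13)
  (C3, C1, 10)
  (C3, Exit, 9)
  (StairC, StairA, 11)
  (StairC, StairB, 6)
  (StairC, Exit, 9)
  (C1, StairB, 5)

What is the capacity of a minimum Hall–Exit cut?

Augment Hall→Exit: bottleneck 15, flow now 15.
Augment Hall→C4→Exit: bottleneck 2, flow now 17.
Augment Hall→C2→Exit: bottleneck 7, flow now 24.
Augment Hall→StairC→Exit: bottleneck 9, flow now 33.
No augmenting path remains; maximum flow = 33.
By max-flow min-cut, the minimum cut capacity equals the max flow.
In the residual graph, reachable from Hall: {Hall, StairC, StairA, C1, StairB}.
Min-cut edges: Hall→C4 (2), Hall→C2 (7), Hall→Exit (15), StairC→Exit (9); capacity 2 + 7 + 15 + 9 = 33.

33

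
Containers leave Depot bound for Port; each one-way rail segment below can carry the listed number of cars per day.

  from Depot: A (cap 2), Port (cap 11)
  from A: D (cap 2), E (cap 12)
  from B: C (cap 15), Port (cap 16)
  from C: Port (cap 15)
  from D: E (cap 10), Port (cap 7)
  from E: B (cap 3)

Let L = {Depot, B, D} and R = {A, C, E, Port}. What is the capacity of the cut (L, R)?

Edges leaving {Depot, B, D}: Depot→A (2), Depot→Port (11), B→C (15), B→Port (16), D→E (10), D→Port (7).
Cut capacity = 2 + 11 + 15 + 16 + 10 + 7 = 61.

61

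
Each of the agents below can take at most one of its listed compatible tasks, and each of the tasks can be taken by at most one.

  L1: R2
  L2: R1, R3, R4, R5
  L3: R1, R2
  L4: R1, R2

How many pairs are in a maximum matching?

3

Unit-capacity flow: source→left, listed edges, right→sink; max matching = max flow.
Augmenting path L1→R2 (+1); matched 1.
Augmenting path L2→R1 (+1); matched 2.
Augmenting path L3→R1→L2→R3 (+1); matched 3.
No augmenting path remains; maximum matching = 3.
König certificate: {L2, R1, R2} is a vertex cover of size 3 (every listed pair touches it), so no matching can be larger.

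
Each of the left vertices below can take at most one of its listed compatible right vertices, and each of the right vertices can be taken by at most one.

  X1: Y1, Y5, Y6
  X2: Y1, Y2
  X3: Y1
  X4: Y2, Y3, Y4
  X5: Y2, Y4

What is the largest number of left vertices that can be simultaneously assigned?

5

Unit-capacity flow: source→left, listed edges, right→sink; max matching = max flow.
Augmenting path X1→Y1 (+1); matched 1.
Augmenting path X2→Y2 (+1); matched 2.
Augmenting path X4→Y3 (+1); matched 3.
Augmenting path X5→Y4 (+1); matched 4.
Augmenting path X3→Y1→X1→Y5 (+1); matched 5.
No augmenting path remains; maximum matching = 5.
König certificate: {X1, X2, X3, X4, X5} is a vertex cover of size 5 (every listed pair touches it), so no matching can be larger.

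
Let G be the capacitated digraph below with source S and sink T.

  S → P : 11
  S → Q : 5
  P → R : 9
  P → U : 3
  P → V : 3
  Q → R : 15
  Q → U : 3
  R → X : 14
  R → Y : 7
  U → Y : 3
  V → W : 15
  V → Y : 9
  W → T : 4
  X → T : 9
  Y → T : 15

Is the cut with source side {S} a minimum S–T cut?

Given cut capacity: 11 + 5 = 16.
Augment S→P→R→X→T: bottleneck 9, flow now 9.
Augment S→P→U→Y→T: bottleneck 2, flow now 11.
Augment S→Q→R→Y→T: bottleneck 5, flow now 16.
No augmenting path remains; maximum flow = 16.
Cut capacity 16 equals the max flow, so it is a minimum cut.

Yes — it is a minimum cut (capacity 16).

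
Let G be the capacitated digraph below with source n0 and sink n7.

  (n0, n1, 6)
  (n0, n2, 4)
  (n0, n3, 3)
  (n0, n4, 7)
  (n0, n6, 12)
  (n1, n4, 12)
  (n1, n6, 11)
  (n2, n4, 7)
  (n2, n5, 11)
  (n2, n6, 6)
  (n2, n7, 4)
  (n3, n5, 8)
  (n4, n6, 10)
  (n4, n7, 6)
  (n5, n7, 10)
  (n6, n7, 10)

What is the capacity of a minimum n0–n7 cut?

Augment n0→n2→n7: bottleneck 4, flow now 4.
Augment n0→n4→n7: bottleneck 6, flow now 10.
Augment n0→n6→n7: bottleneck 10, flow now 20.
Augment n0→n3→n5→n7: bottleneck 3, flow now 23.
No augmenting path remains; maximum flow = 23.
By max-flow min-cut, the minimum cut capacity equals the max flow.
In the residual graph, reachable from n0: {n0, n1, n4, n6}.
Min-cut edges: n0→n2 (4), n0→n3 (3), n4→n7 (6), n6→n7 (10); capacity 4 + 3 + 6 + 10 = 23.

23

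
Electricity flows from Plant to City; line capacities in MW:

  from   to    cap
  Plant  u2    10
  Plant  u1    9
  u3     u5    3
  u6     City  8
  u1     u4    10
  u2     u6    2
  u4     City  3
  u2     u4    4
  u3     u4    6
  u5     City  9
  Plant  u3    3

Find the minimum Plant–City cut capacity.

Augment Plant→u1→u4→City: bottleneck 3, flow now 3.
Augment Plant→u2→u6→City: bottleneck 2, flow now 5.
Augment Plant→u3→u5→City: bottleneck 3, flow now 8.
No augmenting path remains; maximum flow = 8.
By max-flow min-cut, the minimum cut capacity equals the max flow.
In the residual graph, reachable from Plant: {Plant, u1, u2, u4}.
Min-cut edges: Plant→u3 (3), u2→u6 (2), u4→City (3); capacity 3 + 2 + 3 = 8.

8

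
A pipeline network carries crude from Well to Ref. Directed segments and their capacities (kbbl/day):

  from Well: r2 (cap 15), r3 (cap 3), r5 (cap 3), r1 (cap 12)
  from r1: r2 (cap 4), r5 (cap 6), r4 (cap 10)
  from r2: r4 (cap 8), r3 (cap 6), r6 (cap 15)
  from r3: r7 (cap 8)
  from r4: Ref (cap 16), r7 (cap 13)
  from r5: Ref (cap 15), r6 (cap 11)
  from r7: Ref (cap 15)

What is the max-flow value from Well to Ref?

Augment Well→r5→Ref: bottleneck 3, flow now 3.
Augment Well→r1→r4→Ref: bottleneck 10, flow now 13.
Augment Well→r1→r5→Ref: bottleneck 2, flow now 15.
Augment Well→r2→r4→Ref: bottleneck 6, flow now 21.
Augment Well→r3→r7→Ref: bottleneck 3, flow now 24.
Augment Well→r2→r3→r7→Ref: bottleneck 5, flow now 29.
Augment Well→r2→r4→r7→Ref: bottleneck 2, flow now 31.
No augmenting path remains; maximum flow = 31.
In the residual graph, reachable from Well: {Well, r2, r3, r6}.
Min-cut edges: Well→r1 (12), Well→r5 (3), r2→r4 (8), r3→r7 (8); capacity 12 + 3 + 8 + 8 = 31.
This cut is saturated, so no flow can exceed 31.

31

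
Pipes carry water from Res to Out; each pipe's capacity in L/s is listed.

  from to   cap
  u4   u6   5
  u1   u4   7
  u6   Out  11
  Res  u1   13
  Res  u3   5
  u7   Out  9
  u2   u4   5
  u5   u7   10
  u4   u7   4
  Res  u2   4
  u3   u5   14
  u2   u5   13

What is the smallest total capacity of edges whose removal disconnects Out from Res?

Augment Res→u1→u4→u6→Out: bottleneck 5, flow now 5.
Augment Res→u1→u4→u7→Out: bottleneck 2, flow now 7.
Augment Res→u2→u4→u7→Out: bottleneck 2, flow now 9.
Augment Res→u2→u5→u7→Out: bottleneck 2, flow now 11.
Augment Res→u3→u5→u7→Out: bottleneck 3, flow now 14.
No augmenting path remains; maximum flow = 14.
By max-flow min-cut, the minimum cut capacity equals the max flow.
In the residual graph, reachable from Res: {Res, u1, u2, u3, u4, u5, u7}.
Min-cut edges: u4→u6 (5), u7→Out (9); capacity 5 + 9 = 14.

14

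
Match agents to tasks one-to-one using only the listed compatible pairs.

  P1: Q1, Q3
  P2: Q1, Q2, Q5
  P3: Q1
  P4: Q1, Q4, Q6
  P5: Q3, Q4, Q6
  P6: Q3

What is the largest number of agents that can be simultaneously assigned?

Unit-capacity flow: source→left, listed edges, right→sink; max matching = max flow.
Augmenting path P1→Q1 (+1); matched 1.
Augmenting path P2→Q2 (+1); matched 2.
Augmenting path P4→Q4 (+1); matched 3.
Augmenting path P5→Q3 (+1); matched 4.
Augmenting path P6→Q3→P5→Q6 (+1); matched 5.
No augmenting path remains; maximum matching = 5.
König certificate: {P2, P4, P5, Q1, Q3} is a vertex cover of size 5 (every listed pair touches it), so no matching can be larger.

5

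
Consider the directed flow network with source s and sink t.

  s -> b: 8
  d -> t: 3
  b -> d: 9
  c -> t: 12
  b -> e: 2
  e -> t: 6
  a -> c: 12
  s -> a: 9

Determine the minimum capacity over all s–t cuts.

Augment s→a→c→t: bottleneck 9, flow now 9.
Augment s→b→d→t: bottleneck 3, flow now 12.
Augment s→b→e→t: bottleneck 2, flow now 14.
No augmenting path remains; maximum flow = 14.
By max-flow min-cut, the minimum cut capacity equals the max flow.
In the residual graph, reachable from s: {s, b, d}.
Min-cut edges: s→a (9), b→e (2), d→t (3); capacity 9 + 2 + 3 = 14.

14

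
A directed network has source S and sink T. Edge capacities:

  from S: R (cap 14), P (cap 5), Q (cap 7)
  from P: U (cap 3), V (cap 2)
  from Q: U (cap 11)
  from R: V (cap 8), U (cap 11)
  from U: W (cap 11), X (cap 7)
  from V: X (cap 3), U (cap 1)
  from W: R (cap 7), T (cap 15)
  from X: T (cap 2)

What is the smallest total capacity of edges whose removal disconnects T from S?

13

Augment S→P→U→W→T: bottleneck 3, flow now 3.
Augment S→P→V→X→T: bottleneck 2, flow now 5.
Augment S→Q→U→W→T: bottleneck 7, flow now 12.
Augment S→R→U→W→T: bottleneck 1, flow now 13.
No augmenting path remains; maximum flow = 13.
By max-flow min-cut, the minimum cut capacity equals the max flow.
In the residual graph, reachable from S: {S, P, Q, R, U, V, X}.
Min-cut edges: U→W (11), X→T (2); capacity 11 + 2 = 13.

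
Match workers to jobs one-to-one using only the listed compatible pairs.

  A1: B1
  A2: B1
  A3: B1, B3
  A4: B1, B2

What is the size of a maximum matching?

Unit-capacity flow: source→left, listed edges, right→sink; max matching = max flow.
Augmenting path A1→B1 (+1); matched 1.
Augmenting path A3→B3 (+1); matched 2.
Augmenting path A4→B2 (+1); matched 3.
No augmenting path remains; maximum matching = 3.
König certificate: {A3, A4, B1} is a vertex cover of size 3 (every listed pair touches it), so no matching can be larger.

3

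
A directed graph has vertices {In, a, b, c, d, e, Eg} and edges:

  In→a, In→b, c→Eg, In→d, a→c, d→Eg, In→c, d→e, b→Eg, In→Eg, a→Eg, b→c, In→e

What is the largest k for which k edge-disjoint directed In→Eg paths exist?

Assign every edge capacity 1; by Menger, the answer equals the max flow.
Path In→Eg (+1); total 1.
Path In→a→Eg (+1); total 2.
Path In→b→Eg (+1); total 3.
Path In→c→Eg (+1); total 4.
Path In→d→Eg (+1); total 5.
No residual In→Eg path; max flow = 5.
Certifying cut of size 5: {In→Eg, In→a, In→b, In→c, In→d}.

5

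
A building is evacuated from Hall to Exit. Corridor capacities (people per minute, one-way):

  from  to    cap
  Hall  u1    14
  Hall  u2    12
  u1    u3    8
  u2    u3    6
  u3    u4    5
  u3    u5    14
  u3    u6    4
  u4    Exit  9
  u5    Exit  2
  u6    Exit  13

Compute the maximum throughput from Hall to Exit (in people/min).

11

Augment Hall→u1→u3→u4→Exit: bottleneck 5, flow now 5.
Augment Hall→u1→u3→u5→Exit: bottleneck 2, flow now 7.
Augment Hall→u1→u3→u6→Exit: bottleneck 1, flow now 8.
Augment Hall→u2→u3→u6→Exit: bottleneck 3, flow now 11.
No augmenting path remains; maximum flow = 11.
In the residual graph, reachable from Hall: {Hall, u1, u2, u3, u5}.
Min-cut edges: u3→u4 (5), u3→u6 (4), u5→Exit (2); capacity 5 + 4 + 2 = 11.
This cut is saturated, so no flow can exceed 11.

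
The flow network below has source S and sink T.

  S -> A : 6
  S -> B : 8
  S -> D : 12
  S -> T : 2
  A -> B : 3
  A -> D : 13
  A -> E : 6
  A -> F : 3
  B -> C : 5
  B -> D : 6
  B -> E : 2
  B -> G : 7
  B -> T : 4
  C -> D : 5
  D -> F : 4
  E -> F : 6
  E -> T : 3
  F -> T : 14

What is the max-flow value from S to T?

18

Augment S→T: bottleneck 2, flow now 2.
Augment S→B→T: bottleneck 4, flow now 6.
Augment S→A→E→T: bottleneck 3, flow now 9.
Augment S→A→F→T: bottleneck 3, flow now 12.
Augment S→D→F→T: bottleneck 4, flow now 16.
Augment S→B→E→F→T: bottleneck 2, flow now 18.
No augmenting path remains; maximum flow = 18.
In the residual graph, reachable from S: {S, B, C, D, G}.
Min-cut edges: S→A (6), S→T (2), B→E (2), B→T (4), D→F (4); capacity 6 + 2 + 2 + 4 + 4 = 18.
This cut is saturated, so no flow can exceed 18.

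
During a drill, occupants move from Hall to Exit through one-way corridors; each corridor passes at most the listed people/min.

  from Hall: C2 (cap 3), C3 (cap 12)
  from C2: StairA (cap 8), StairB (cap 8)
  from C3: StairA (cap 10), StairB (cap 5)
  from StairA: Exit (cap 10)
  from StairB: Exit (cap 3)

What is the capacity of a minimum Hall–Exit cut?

Augment Hall→C2→StairA→Exit: bottleneck 3, flow now 3.
Augment Hall→C3→StairA→Exit: bottleneck 7, flow now 10.
Augment Hall→C3→StairB→Exit: bottleneck 3, flow now 13.
No augmenting path remains; maximum flow = 13.
By max-flow min-cut, the minimum cut capacity equals the max flow.
In the residual graph, reachable from Hall: {Hall, C2, C3, StairA, StairB}.
Min-cut edges: StairA→Exit (10), StairB→Exit (3); capacity 10 + 3 = 13.

13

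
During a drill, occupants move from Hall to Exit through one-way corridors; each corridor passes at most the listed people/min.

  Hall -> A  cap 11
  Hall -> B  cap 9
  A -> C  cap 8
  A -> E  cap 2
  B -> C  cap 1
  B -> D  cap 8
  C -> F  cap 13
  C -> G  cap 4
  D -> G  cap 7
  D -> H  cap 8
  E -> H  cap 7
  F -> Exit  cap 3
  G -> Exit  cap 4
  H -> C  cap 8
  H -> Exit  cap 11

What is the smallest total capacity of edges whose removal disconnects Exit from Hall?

17

Augment Hall→A→C→F→Exit: bottleneck 3, flow now 3.
Augment Hall→A→C→G→Exit: bottleneck 4, flow now 7.
Augment Hall→A→E→H→Exit: bottleneck 2, flow now 9.
Augment Hall→B→D→H→Exit: bottleneck 8, flow now 17.
No augmenting path remains; maximum flow = 17.
By max-flow min-cut, the minimum cut capacity equals the max flow.
In the residual graph, reachable from Hall: {Hall, A, B, C, F}.
Min-cut edges: A→E (2), B→D (8), C→G (4), F→Exit (3); capacity 2 + 8 + 4 + 3 = 17.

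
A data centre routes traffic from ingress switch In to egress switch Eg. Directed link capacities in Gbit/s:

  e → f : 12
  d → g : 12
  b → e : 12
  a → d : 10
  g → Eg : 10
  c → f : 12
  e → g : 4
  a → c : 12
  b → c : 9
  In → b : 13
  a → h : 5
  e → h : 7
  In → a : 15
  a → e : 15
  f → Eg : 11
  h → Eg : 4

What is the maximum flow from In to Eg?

25

Augment In→a→h→Eg: bottleneck 4, flow now 4.
Augment In→a→c→f→Eg: bottleneck 11, flow now 15.
Augment In→b→e→g→Eg: bottleneck 4, flow now 19.
Augment In→b→c→a→d→g→Eg: bottleneck 6, flow now 25. (uses reverse residual edge)
No augmenting path remains; maximum flow = 25.
In the residual graph, reachable from In: {In, a, b, c, d, e, f, g, h}.
Min-cut edges: f→Eg (11), g→Eg (10), h→Eg (4); capacity 11 + 10 + 4 = 25.
This cut is saturated, so no flow can exceed 25.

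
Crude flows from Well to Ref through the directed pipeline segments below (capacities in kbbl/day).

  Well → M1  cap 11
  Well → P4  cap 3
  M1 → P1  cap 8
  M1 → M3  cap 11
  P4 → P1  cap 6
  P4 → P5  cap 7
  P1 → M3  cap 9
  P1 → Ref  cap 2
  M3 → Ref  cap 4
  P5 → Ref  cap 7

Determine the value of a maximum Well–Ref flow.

9

Augment Well→M1→P1→Ref: bottleneck 2, flow now 2.
Augment Well→M1→M3→Ref: bottleneck 4, flow now 6.
Augment Well→P4→P5→Ref: bottleneck 3, flow now 9.
No augmenting path remains; maximum flow = 9.
In the residual graph, reachable from Well: {Well, M1, P1, M3}.
Min-cut edges: Well→P4 (3), P1→Ref (2), M3→Ref (4); capacity 3 + 2 + 4 = 9.
This cut is saturated, so no flow can exceed 9.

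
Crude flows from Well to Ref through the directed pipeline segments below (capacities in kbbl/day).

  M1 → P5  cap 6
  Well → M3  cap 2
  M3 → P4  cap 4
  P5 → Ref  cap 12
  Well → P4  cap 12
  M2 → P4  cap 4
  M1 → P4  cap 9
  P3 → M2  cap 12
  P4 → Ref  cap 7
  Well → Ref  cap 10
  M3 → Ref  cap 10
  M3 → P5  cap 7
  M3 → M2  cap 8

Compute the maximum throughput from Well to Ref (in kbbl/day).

19

Augment Well→Ref: bottleneck 10, flow now 10.
Augment Well→M3→Ref: bottleneck 2, flow now 12.
Augment Well→P4→Ref: bottleneck 7, flow now 19.
No augmenting path remains; maximum flow = 19.
In the residual graph, reachable from Well: {Well, P4}.
Min-cut edges: Well→M3 (2), Well→Ref (10), P4→Ref (7); capacity 2 + 10 + 7 = 19.
This cut is saturated, so no flow can exceed 19.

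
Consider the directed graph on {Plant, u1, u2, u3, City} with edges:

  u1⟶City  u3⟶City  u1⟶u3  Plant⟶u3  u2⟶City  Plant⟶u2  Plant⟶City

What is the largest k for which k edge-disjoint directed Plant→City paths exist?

3

Assign every edge capacity 1; by Menger, the answer equals the max flow.
Path Plant→City (+1); total 1.
Path Plant→u2→City (+1); total 2.
Path Plant→u3→City (+1); total 3.
No residual Plant→City path; max flow = 3.
Certifying cut of size 3: {Plant→City, Plant→u2, Plant→u3}.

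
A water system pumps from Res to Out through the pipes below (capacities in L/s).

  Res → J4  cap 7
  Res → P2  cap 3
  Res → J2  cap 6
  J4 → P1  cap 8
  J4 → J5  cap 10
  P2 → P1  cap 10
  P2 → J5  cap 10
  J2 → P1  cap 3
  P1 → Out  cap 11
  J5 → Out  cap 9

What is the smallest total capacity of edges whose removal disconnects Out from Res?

13

Augment Res→J4→P1→Out: bottleneck 7, flow now 7.
Augment Res→P2→P1→Out: bottleneck 3, flow now 10.
Augment Res→J2→P1→Out: bottleneck 1, flow now 11.
Augment Res→J2→P1→J4→J5→Out: bottleneck 2, flow now 13. (uses reverse residual edge)
No augmenting path remains; maximum flow = 13.
By max-flow min-cut, the minimum cut capacity equals the max flow.
In the residual graph, reachable from Res: {Res, J2}.
Min-cut edges: Res→J4 (7), Res→P2 (3), J2→P1 (3); capacity 7 + 3 + 3 = 13.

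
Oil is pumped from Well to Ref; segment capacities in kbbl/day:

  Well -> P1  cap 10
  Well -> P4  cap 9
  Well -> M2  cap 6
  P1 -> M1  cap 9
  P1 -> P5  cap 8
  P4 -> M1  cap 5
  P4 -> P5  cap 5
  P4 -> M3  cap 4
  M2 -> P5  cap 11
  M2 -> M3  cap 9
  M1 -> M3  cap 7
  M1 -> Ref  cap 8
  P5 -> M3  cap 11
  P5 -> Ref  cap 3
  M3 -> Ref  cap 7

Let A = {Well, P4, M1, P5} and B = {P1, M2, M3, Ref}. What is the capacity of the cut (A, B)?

Edges leaving {Well, P4, M1, P5}: Well→P1 (10), Well→M2 (6), P4→M3 (4), M1→M3 (7), M1→Ref (8), P5→M3 (11), P5→Ref (3).
Cut capacity = 10 + 6 + 4 + 7 + 8 + 11 + 3 = 49.

49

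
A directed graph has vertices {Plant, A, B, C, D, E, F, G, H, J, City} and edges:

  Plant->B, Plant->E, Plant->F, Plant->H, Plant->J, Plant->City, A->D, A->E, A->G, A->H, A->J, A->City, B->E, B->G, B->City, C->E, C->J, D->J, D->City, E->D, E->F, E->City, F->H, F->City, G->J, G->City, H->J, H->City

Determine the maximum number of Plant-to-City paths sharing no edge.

5

Assign every edge capacity 1; by Menger, the answer equals the max flow.
Path Plant→City (+1); total 1.
Path Plant→B→City (+1); total 2.
Path Plant→E→City (+1); total 3.
Path Plant→F→City (+1); total 4.
Path Plant→H→City (+1); total 5.
No residual Plant→City path; max flow = 5.
Certifying cut of size 5: {Plant→B, Plant→City, Plant→E, Plant→F, Plant→H}.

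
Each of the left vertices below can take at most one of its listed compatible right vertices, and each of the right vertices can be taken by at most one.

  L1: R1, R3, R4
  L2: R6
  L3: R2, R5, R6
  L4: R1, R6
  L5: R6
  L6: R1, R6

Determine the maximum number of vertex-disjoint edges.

Unit-capacity flow: source→left, listed edges, right→sink; max matching = max flow.
Augmenting path L1→R1 (+1); matched 1.
Augmenting path L2→R6 (+1); matched 2.
Augmenting path L3→R2 (+1); matched 3.
Augmenting path L4→R1→L1→R3 (+1); matched 4.
No augmenting path remains; maximum matching = 4.
König certificate: {L1, L3, R1, R6} is a vertex cover of size 4 (every listed pair touches it), so no matching can be larger.

4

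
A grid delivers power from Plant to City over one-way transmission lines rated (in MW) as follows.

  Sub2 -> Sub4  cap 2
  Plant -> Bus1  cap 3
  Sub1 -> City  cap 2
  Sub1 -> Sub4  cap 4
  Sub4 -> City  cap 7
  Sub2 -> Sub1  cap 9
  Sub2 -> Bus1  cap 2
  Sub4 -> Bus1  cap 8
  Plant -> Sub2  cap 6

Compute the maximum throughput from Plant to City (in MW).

Augment Plant→Sub2→Sub1→City: bottleneck 2, flow now 2.
Augment Plant→Sub2→Sub4→City: bottleneck 2, flow now 4.
Augment Plant→Sub2→Sub1→Sub4→City: bottleneck 2, flow now 6.
No augmenting path remains; maximum flow = 6.
In the residual graph, reachable from Plant: {Plant, Bus1}.
Min-cut edges: Plant→Sub2 (6); capacity 6 = 6.
This cut is saturated, so no flow can exceed 6.

6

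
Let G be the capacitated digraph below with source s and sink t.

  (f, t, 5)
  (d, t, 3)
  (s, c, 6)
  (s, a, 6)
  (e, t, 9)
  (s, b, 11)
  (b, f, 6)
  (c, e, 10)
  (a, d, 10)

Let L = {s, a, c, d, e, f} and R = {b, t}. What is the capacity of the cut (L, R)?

Edges leaving {s, a, c, d, e, f}: s→b (11), d→t (3), e→t (9), f→t (5).
Cut capacity = 11 + 3 + 9 + 5 = 28.

28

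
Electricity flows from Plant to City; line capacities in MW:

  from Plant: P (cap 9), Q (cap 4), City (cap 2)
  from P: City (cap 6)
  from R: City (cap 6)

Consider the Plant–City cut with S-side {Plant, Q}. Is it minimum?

Given cut capacity: 9 + 2 = 11.
Augment Plant→City: bottleneck 2, flow now 2.
Augment Plant→P→City: bottleneck 6, flow now 8.
No augmenting path remains; maximum flow = 8.
In the residual graph, reachable from Plant: {Plant, P, Q}.
Min-cut edges: Plant→City (2), P→City (6); capacity 2 + 6 = 8.
Cut capacity 11 exceeds the max flow 8, so it is not minimum.

No — its capacity is 11, but the minimum cut has capacity 8.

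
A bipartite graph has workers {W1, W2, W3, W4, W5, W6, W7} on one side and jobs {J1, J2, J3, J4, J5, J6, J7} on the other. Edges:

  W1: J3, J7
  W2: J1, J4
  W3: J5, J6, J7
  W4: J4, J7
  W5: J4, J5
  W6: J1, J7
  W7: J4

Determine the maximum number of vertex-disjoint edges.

Unit-capacity flow: source→left, listed edges, right→sink; max matching = max flow.
Augmenting path W1→J3 (+1); matched 1.
Augmenting path W2→J1 (+1); matched 2.
Augmenting path W3→J5 (+1); matched 3.
Augmenting path W4→J4 (+1); matched 4.
Augmenting path W6→J7 (+1); matched 5.
Augmenting path W5→J5→W3→J6 (+1); matched 6.
No augmenting path remains; maximum matching = 6.
König certificate: {W1, W3, W5, J1, J4, J7} is a vertex cover of size 6 (every listed pair touches it), so no matching can be larger.

6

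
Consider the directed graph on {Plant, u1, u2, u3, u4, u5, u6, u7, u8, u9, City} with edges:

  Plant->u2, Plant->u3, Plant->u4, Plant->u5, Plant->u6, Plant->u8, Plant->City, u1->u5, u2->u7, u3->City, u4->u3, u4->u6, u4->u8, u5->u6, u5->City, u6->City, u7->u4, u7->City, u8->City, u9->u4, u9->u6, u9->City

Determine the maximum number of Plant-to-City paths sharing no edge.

Assign every edge capacity 1; by Menger, the answer equals the max flow.
Path Plant→City (+1); total 1.
Path Plant→u3→City (+1); total 2.
Path Plant→u5→City (+1); total 3.
Path Plant→u6→City (+1); total 4.
Path Plant→u8→City (+1); total 5.
Path Plant→u2→u7→City (+1); total 6.
No residual Plant→City path; max flow = 6.
Certifying cut of size 6: {Plant→City, Plant→u2, Plant→u5, u3→City, u6→City, u8→City}.

6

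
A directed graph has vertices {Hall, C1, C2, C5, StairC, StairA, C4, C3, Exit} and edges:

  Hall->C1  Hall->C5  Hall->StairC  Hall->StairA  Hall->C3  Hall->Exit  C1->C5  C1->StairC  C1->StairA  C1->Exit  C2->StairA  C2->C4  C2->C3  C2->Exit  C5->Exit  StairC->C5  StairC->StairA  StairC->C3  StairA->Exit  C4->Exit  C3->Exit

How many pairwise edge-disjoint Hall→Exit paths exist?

Assign every edge capacity 1; by Menger, the answer equals the max flow.
Path Hall→Exit (+1); total 1.
Path Hall→C1→Exit (+1); total 2.
Path Hall→C5→Exit (+1); total 3.
Path Hall→StairA→Exit (+1); total 4.
Path Hall→C3→Exit (+1); total 5.
No residual Hall→Exit path; max flow = 5.
Certifying cut of size 5: {C3→Exit, C5→Exit, Hall→C1, Hall→Exit, StairA→Exit}.

5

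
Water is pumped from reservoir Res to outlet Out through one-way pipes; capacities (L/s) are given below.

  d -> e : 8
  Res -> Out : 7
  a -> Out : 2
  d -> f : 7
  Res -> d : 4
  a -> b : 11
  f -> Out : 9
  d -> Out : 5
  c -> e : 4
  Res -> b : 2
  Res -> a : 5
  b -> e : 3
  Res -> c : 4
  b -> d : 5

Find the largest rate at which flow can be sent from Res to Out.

18

Augment Res→Out: bottleneck 7, flow now 7.
Augment Res→a→Out: bottleneck 2, flow now 9.
Augment Res→d→Out: bottleneck 4, flow now 13.
Augment Res→b→d→Out: bottleneck 1, flow now 14.
Augment Res→b→d→f→Out: bottleneck 1, flow now 15.
Augment Res→a→b→d→f→Out: bottleneck 3, flow now 18.
No augmenting path remains; maximum flow = 18.
In the residual graph, reachable from Res: {Res, c, e}.
Min-cut edges: Res→a (5), Res→b (2), Res→d (4), Res→Out (7); capacity 5 + 2 + 4 + 7 = 18.
This cut is saturated, so no flow can exceed 18.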